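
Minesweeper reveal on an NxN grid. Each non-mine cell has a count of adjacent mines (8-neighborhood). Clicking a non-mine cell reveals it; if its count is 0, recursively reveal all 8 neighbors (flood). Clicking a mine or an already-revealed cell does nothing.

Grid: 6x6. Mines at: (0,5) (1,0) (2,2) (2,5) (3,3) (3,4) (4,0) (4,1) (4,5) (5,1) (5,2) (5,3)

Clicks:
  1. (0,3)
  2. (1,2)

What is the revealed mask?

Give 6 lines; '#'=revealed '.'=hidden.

Click 1 (0,3) count=0: revealed 8 new [(0,1) (0,2) (0,3) (0,4) (1,1) (1,2) (1,3) (1,4)] -> total=8
Click 2 (1,2) count=1: revealed 0 new [(none)] -> total=8

Answer: .####.
.####.
......
......
......
......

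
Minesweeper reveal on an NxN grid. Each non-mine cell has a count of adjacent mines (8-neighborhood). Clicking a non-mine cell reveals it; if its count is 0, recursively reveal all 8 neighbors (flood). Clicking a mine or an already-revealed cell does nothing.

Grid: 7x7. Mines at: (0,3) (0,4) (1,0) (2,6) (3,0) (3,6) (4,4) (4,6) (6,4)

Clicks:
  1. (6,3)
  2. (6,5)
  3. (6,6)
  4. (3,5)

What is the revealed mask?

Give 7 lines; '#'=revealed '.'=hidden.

Click 1 (6,3) count=1: revealed 1 new [(6,3)] -> total=1
Click 2 (6,5) count=1: revealed 1 new [(6,5)] -> total=2
Click 3 (6,6) count=0: revealed 3 new [(5,5) (5,6) (6,6)] -> total=5
Click 4 (3,5) count=4: revealed 1 new [(3,5)] -> total=6

Answer: .......
.......
.......
.....#.
.......
.....##
...#.##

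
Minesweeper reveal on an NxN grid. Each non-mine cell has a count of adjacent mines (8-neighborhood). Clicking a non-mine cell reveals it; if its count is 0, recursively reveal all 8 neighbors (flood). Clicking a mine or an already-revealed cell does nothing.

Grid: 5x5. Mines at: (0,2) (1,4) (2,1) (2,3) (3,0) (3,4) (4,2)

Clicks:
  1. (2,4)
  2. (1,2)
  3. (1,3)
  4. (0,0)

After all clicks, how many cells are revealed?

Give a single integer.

Click 1 (2,4) count=3: revealed 1 new [(2,4)] -> total=1
Click 2 (1,2) count=3: revealed 1 new [(1,2)] -> total=2
Click 3 (1,3) count=3: revealed 1 new [(1,3)] -> total=3
Click 4 (0,0) count=0: revealed 4 new [(0,0) (0,1) (1,0) (1,1)] -> total=7

Answer: 7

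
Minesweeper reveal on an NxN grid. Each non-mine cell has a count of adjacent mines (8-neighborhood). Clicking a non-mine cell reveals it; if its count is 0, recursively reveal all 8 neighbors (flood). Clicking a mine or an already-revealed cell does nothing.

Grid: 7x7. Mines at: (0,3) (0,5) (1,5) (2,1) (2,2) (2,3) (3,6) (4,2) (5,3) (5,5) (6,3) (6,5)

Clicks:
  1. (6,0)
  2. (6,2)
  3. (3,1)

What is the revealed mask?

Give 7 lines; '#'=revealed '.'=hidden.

Click 1 (6,0) count=0: revealed 10 new [(3,0) (3,1) (4,0) (4,1) (5,0) (5,1) (5,2) (6,0) (6,1) (6,2)] -> total=10
Click 2 (6,2) count=2: revealed 0 new [(none)] -> total=10
Click 3 (3,1) count=3: revealed 0 new [(none)] -> total=10

Answer: .......
.......
.......
##.....
##.....
###....
###....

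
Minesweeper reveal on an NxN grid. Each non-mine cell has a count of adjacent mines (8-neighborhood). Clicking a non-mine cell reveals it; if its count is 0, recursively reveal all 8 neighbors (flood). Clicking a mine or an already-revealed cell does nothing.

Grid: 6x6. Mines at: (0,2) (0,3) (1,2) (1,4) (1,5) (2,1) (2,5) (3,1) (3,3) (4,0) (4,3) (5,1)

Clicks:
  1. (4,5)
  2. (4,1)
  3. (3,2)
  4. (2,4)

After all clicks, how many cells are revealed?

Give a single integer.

Click 1 (4,5) count=0: revealed 6 new [(3,4) (3,5) (4,4) (4,5) (5,4) (5,5)] -> total=6
Click 2 (4,1) count=3: revealed 1 new [(4,1)] -> total=7
Click 3 (3,2) count=4: revealed 1 new [(3,2)] -> total=8
Click 4 (2,4) count=4: revealed 1 new [(2,4)] -> total=9

Answer: 9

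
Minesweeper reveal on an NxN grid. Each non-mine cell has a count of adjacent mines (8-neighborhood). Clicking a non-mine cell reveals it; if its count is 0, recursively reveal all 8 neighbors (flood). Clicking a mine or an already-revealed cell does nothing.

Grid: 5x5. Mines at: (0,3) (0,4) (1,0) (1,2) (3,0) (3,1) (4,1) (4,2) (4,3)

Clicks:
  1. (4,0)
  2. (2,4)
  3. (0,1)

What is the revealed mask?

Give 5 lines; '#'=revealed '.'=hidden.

Click 1 (4,0) count=3: revealed 1 new [(4,0)] -> total=1
Click 2 (2,4) count=0: revealed 6 new [(1,3) (1,4) (2,3) (2,4) (3,3) (3,4)] -> total=7
Click 3 (0,1) count=2: revealed 1 new [(0,1)] -> total=8

Answer: .#...
...##
...##
...##
#....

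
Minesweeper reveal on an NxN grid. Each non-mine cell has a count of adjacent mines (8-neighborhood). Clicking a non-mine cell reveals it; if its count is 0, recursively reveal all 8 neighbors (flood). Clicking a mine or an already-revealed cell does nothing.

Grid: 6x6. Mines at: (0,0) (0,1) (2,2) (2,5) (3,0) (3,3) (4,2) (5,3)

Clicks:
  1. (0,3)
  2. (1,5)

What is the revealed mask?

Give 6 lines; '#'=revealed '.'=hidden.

Click 1 (0,3) count=0: revealed 8 new [(0,2) (0,3) (0,4) (0,5) (1,2) (1,3) (1,4) (1,5)] -> total=8
Click 2 (1,5) count=1: revealed 0 new [(none)] -> total=8

Answer: ..####
..####
......
......
......
......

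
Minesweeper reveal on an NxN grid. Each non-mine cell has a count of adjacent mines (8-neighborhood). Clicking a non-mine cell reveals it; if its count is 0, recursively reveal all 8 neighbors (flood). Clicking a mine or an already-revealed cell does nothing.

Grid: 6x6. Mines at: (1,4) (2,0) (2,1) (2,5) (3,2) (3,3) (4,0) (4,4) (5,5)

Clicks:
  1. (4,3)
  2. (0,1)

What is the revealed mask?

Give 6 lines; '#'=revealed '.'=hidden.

Answer: ####..
####..
......
......
...#..
......

Derivation:
Click 1 (4,3) count=3: revealed 1 new [(4,3)] -> total=1
Click 2 (0,1) count=0: revealed 8 new [(0,0) (0,1) (0,2) (0,3) (1,0) (1,1) (1,2) (1,3)] -> total=9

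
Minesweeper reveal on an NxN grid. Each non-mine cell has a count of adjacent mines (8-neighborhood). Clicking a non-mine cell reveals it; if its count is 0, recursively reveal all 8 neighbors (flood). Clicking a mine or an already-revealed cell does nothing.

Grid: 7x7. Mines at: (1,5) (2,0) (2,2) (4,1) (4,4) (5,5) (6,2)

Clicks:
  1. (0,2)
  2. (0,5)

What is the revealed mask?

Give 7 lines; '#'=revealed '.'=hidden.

Answer: ######.
#####..
.......
.......
.......
.......
.......

Derivation:
Click 1 (0,2) count=0: revealed 10 new [(0,0) (0,1) (0,2) (0,3) (0,4) (1,0) (1,1) (1,2) (1,3) (1,4)] -> total=10
Click 2 (0,5) count=1: revealed 1 new [(0,5)] -> total=11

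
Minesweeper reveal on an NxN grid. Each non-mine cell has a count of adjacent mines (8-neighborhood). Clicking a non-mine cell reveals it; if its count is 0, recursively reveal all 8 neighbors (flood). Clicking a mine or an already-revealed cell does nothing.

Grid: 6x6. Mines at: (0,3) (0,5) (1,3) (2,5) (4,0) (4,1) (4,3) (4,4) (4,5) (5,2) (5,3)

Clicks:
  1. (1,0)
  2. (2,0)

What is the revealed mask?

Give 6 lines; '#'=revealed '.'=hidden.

Answer: ###...
###...
###...
###...
......
......

Derivation:
Click 1 (1,0) count=0: revealed 12 new [(0,0) (0,1) (0,2) (1,0) (1,1) (1,2) (2,0) (2,1) (2,2) (3,0) (3,1) (3,2)] -> total=12
Click 2 (2,0) count=0: revealed 0 new [(none)] -> total=12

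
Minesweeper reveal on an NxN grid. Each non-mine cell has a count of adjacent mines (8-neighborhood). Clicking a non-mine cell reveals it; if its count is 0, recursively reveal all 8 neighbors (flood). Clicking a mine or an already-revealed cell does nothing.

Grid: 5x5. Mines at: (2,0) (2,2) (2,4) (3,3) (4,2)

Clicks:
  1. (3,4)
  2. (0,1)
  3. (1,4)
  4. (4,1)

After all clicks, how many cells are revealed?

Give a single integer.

Click 1 (3,4) count=2: revealed 1 new [(3,4)] -> total=1
Click 2 (0,1) count=0: revealed 10 new [(0,0) (0,1) (0,2) (0,3) (0,4) (1,0) (1,1) (1,2) (1,3) (1,4)] -> total=11
Click 3 (1,4) count=1: revealed 0 new [(none)] -> total=11
Click 4 (4,1) count=1: revealed 1 new [(4,1)] -> total=12

Answer: 12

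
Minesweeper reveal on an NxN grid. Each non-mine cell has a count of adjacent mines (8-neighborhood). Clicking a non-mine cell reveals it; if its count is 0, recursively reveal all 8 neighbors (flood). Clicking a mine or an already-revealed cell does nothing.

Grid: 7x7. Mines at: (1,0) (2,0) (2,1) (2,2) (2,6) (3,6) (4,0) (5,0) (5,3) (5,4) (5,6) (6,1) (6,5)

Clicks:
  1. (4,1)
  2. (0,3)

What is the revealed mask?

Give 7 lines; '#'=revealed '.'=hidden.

Click 1 (4,1) count=2: revealed 1 new [(4,1)] -> total=1
Click 2 (0,3) count=0: revealed 21 new [(0,1) (0,2) (0,3) (0,4) (0,5) (0,6) (1,1) (1,2) (1,3) (1,4) (1,5) (1,6) (2,3) (2,4) (2,5) (3,3) (3,4) (3,5) (4,3) (4,4) (4,5)] -> total=22

Answer: .######
.######
...###.
...###.
.#.###.
.......
.......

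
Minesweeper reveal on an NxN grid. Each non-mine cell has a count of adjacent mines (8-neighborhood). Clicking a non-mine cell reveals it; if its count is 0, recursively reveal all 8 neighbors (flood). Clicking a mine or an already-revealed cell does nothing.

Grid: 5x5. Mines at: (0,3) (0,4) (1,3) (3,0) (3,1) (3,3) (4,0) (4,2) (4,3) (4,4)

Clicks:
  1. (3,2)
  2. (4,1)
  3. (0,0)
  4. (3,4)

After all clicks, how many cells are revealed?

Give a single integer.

Click 1 (3,2) count=4: revealed 1 new [(3,2)] -> total=1
Click 2 (4,1) count=4: revealed 1 new [(4,1)] -> total=2
Click 3 (0,0) count=0: revealed 9 new [(0,0) (0,1) (0,2) (1,0) (1,1) (1,2) (2,0) (2,1) (2,2)] -> total=11
Click 4 (3,4) count=3: revealed 1 new [(3,4)] -> total=12

Answer: 12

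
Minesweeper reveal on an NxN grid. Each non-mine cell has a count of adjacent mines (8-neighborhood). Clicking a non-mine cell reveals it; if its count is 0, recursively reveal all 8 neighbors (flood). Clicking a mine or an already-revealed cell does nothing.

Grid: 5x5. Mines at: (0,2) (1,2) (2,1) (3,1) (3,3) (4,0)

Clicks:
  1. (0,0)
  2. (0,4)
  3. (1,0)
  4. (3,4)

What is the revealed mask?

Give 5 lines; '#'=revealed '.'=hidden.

Answer: ##.##
##.##
...##
....#
.....

Derivation:
Click 1 (0,0) count=0: revealed 4 new [(0,0) (0,1) (1,0) (1,1)] -> total=4
Click 2 (0,4) count=0: revealed 6 new [(0,3) (0,4) (1,3) (1,4) (2,3) (2,4)] -> total=10
Click 3 (1,0) count=1: revealed 0 new [(none)] -> total=10
Click 4 (3,4) count=1: revealed 1 new [(3,4)] -> total=11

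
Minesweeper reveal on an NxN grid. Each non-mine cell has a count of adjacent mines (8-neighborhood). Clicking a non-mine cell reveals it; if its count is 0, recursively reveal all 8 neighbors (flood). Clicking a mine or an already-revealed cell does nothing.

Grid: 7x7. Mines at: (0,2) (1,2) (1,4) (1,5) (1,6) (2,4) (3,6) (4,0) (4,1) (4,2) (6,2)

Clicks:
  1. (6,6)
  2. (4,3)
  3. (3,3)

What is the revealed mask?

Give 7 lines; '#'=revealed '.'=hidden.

Answer: .......
.......
.......
...###.
...####
...####
...####

Derivation:
Click 1 (6,6) count=0: revealed 15 new [(3,3) (3,4) (3,5) (4,3) (4,4) (4,5) (4,6) (5,3) (5,4) (5,5) (5,6) (6,3) (6,4) (6,5) (6,6)] -> total=15
Click 2 (4,3) count=1: revealed 0 new [(none)] -> total=15
Click 3 (3,3) count=2: revealed 0 new [(none)] -> total=15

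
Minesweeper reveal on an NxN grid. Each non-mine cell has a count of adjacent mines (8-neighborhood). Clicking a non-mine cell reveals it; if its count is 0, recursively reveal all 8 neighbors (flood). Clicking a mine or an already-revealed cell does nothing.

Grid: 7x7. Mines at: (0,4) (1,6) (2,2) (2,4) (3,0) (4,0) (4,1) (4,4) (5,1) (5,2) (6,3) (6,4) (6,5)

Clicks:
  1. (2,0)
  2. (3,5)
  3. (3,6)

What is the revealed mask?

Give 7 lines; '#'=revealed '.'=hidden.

Answer: .......
.......
#....##
.....##
.....##
.....##
.......

Derivation:
Click 1 (2,0) count=1: revealed 1 new [(2,0)] -> total=1
Click 2 (3,5) count=2: revealed 1 new [(3,5)] -> total=2
Click 3 (3,6) count=0: revealed 7 new [(2,5) (2,6) (3,6) (4,5) (4,6) (5,5) (5,6)] -> total=9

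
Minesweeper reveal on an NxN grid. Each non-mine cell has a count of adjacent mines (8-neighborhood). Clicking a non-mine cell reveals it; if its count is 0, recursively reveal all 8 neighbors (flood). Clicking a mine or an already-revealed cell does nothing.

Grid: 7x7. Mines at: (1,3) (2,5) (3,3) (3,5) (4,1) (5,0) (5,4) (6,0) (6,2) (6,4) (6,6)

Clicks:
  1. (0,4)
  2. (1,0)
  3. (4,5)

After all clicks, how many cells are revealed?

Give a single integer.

Click 1 (0,4) count=1: revealed 1 new [(0,4)] -> total=1
Click 2 (1,0) count=0: revealed 12 new [(0,0) (0,1) (0,2) (1,0) (1,1) (1,2) (2,0) (2,1) (2,2) (3,0) (3,1) (3,2)] -> total=13
Click 3 (4,5) count=2: revealed 1 new [(4,5)] -> total=14

Answer: 14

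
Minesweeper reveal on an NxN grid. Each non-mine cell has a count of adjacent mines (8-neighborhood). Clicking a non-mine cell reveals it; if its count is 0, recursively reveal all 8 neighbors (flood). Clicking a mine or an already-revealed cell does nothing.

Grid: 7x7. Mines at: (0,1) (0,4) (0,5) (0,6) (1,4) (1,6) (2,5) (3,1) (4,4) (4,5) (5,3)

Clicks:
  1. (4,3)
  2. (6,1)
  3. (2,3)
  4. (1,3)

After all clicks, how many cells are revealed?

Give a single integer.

Answer: 12

Derivation:
Click 1 (4,3) count=2: revealed 1 new [(4,3)] -> total=1
Click 2 (6,1) count=0: revealed 9 new [(4,0) (4,1) (4,2) (5,0) (5,1) (5,2) (6,0) (6,1) (6,2)] -> total=10
Click 3 (2,3) count=1: revealed 1 new [(2,3)] -> total=11
Click 4 (1,3) count=2: revealed 1 new [(1,3)] -> total=12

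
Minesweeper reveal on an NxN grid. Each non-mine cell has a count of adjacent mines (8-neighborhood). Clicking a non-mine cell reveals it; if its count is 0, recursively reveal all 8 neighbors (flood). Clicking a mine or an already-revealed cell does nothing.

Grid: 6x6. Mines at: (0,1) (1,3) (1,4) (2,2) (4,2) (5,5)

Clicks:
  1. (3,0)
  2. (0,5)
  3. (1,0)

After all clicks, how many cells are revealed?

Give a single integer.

Answer: 11

Derivation:
Click 1 (3,0) count=0: revealed 10 new [(1,0) (1,1) (2,0) (2,1) (3,0) (3,1) (4,0) (4,1) (5,0) (5,1)] -> total=10
Click 2 (0,5) count=1: revealed 1 new [(0,5)] -> total=11
Click 3 (1,0) count=1: revealed 0 new [(none)] -> total=11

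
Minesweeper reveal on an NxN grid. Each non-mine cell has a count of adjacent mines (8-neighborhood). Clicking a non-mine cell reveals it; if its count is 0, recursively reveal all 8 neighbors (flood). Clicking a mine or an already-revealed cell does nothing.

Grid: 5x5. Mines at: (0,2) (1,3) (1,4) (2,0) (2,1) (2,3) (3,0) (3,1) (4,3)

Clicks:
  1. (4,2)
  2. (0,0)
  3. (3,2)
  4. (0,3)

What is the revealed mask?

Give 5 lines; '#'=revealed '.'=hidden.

Answer: ##.#.
##...
.....
..#..
..#..

Derivation:
Click 1 (4,2) count=2: revealed 1 new [(4,2)] -> total=1
Click 2 (0,0) count=0: revealed 4 new [(0,0) (0,1) (1,0) (1,1)] -> total=5
Click 3 (3,2) count=4: revealed 1 new [(3,2)] -> total=6
Click 4 (0,3) count=3: revealed 1 new [(0,3)] -> total=7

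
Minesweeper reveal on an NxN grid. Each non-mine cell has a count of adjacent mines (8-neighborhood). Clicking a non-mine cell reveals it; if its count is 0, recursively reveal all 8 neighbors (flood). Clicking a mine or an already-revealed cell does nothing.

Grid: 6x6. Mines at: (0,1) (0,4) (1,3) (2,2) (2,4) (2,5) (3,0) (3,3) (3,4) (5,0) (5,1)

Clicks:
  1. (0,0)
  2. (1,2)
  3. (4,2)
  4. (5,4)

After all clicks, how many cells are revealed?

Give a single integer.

Click 1 (0,0) count=1: revealed 1 new [(0,0)] -> total=1
Click 2 (1,2) count=3: revealed 1 new [(1,2)] -> total=2
Click 3 (4,2) count=2: revealed 1 new [(4,2)] -> total=3
Click 4 (5,4) count=0: revealed 7 new [(4,3) (4,4) (4,5) (5,2) (5,3) (5,4) (5,5)] -> total=10

Answer: 10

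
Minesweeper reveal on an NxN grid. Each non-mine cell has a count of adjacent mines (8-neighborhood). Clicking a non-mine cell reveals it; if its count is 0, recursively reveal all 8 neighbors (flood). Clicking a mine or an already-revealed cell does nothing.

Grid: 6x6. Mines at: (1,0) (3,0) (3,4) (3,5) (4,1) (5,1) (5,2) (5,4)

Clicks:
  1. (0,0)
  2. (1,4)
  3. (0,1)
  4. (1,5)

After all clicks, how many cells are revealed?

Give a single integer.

Answer: 19

Derivation:
Click 1 (0,0) count=1: revealed 1 new [(0,0)] -> total=1
Click 2 (1,4) count=0: revealed 18 new [(0,1) (0,2) (0,3) (0,4) (0,5) (1,1) (1,2) (1,3) (1,4) (1,5) (2,1) (2,2) (2,3) (2,4) (2,5) (3,1) (3,2) (3,3)] -> total=19
Click 3 (0,1) count=1: revealed 0 new [(none)] -> total=19
Click 4 (1,5) count=0: revealed 0 new [(none)] -> total=19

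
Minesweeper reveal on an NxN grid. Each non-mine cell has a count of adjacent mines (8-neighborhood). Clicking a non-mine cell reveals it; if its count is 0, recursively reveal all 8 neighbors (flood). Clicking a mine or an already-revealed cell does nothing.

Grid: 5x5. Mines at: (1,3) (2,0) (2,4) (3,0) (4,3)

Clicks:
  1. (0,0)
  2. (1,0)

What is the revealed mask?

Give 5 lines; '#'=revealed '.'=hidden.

Click 1 (0,0) count=0: revealed 6 new [(0,0) (0,1) (0,2) (1,0) (1,1) (1,2)] -> total=6
Click 2 (1,0) count=1: revealed 0 new [(none)] -> total=6

Answer: ###..
###..
.....
.....
.....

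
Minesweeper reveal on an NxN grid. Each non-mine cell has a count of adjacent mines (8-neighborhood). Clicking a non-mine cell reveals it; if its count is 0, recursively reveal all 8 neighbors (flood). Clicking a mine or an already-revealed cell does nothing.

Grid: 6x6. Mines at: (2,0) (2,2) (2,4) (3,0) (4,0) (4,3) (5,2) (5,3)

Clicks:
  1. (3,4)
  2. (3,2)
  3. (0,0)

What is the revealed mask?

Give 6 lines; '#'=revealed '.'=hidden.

Click 1 (3,4) count=2: revealed 1 new [(3,4)] -> total=1
Click 2 (3,2) count=2: revealed 1 new [(3,2)] -> total=2
Click 3 (0,0) count=0: revealed 12 new [(0,0) (0,1) (0,2) (0,3) (0,4) (0,5) (1,0) (1,1) (1,2) (1,3) (1,4) (1,5)] -> total=14

Answer: ######
######
......
..#.#.
......
......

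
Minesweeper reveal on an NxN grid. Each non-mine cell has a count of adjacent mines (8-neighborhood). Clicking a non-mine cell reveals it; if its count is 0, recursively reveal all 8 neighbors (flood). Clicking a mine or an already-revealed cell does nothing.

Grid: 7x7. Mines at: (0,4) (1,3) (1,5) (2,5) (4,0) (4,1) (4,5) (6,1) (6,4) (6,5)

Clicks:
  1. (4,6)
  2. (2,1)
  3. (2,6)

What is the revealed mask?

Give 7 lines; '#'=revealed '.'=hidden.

Click 1 (4,6) count=1: revealed 1 new [(4,6)] -> total=1
Click 2 (2,1) count=0: revealed 12 new [(0,0) (0,1) (0,2) (1,0) (1,1) (1,2) (2,0) (2,1) (2,2) (3,0) (3,1) (3,2)] -> total=13
Click 3 (2,6) count=2: revealed 1 new [(2,6)] -> total=14

Answer: ###....
###....
###...#
###....
......#
.......
.......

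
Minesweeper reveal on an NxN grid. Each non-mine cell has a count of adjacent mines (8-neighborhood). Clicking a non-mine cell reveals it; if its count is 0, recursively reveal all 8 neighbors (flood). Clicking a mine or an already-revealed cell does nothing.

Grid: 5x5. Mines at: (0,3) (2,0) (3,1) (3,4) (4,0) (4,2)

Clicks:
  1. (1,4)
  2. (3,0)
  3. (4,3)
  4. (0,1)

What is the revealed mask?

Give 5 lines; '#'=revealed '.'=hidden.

Answer: ###..
###.#
.....
#....
...#.

Derivation:
Click 1 (1,4) count=1: revealed 1 new [(1,4)] -> total=1
Click 2 (3,0) count=3: revealed 1 new [(3,0)] -> total=2
Click 3 (4,3) count=2: revealed 1 new [(4,3)] -> total=3
Click 4 (0,1) count=0: revealed 6 new [(0,0) (0,1) (0,2) (1,0) (1,1) (1,2)] -> total=9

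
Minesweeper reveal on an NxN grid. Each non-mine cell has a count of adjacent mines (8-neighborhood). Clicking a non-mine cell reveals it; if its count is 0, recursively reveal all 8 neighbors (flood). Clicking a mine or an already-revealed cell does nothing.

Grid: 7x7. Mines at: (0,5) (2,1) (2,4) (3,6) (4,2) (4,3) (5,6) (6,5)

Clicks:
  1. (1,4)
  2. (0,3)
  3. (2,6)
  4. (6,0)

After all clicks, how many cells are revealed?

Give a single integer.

Answer: 25

Derivation:
Click 1 (1,4) count=2: revealed 1 new [(1,4)] -> total=1
Click 2 (0,3) count=0: revealed 9 new [(0,0) (0,1) (0,2) (0,3) (0,4) (1,0) (1,1) (1,2) (1,3)] -> total=10
Click 3 (2,6) count=1: revealed 1 new [(2,6)] -> total=11
Click 4 (6,0) count=0: revealed 14 new [(3,0) (3,1) (4,0) (4,1) (5,0) (5,1) (5,2) (5,3) (5,4) (6,0) (6,1) (6,2) (6,3) (6,4)] -> total=25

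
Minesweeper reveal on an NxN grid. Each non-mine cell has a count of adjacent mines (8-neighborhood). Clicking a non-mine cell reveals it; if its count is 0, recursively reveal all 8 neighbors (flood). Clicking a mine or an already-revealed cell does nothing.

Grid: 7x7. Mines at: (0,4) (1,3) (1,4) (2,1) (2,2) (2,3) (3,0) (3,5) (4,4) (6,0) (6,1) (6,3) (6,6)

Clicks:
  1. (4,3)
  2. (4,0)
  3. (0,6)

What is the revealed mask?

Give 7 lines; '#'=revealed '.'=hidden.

Answer: .....##
.....##
.....##
.......
#..#...
.......
.......

Derivation:
Click 1 (4,3) count=1: revealed 1 new [(4,3)] -> total=1
Click 2 (4,0) count=1: revealed 1 new [(4,0)] -> total=2
Click 3 (0,6) count=0: revealed 6 new [(0,5) (0,6) (1,5) (1,6) (2,5) (2,6)] -> total=8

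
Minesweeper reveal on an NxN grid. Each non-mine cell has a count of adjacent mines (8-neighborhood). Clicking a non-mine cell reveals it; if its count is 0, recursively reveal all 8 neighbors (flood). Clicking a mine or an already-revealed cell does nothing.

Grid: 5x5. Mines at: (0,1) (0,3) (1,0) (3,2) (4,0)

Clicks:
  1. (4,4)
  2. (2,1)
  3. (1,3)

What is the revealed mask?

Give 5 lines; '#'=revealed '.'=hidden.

Answer: .....
...##
.#.##
...##
...##

Derivation:
Click 1 (4,4) count=0: revealed 8 new [(1,3) (1,4) (2,3) (2,4) (3,3) (3,4) (4,3) (4,4)] -> total=8
Click 2 (2,1) count=2: revealed 1 new [(2,1)] -> total=9
Click 3 (1,3) count=1: revealed 0 new [(none)] -> total=9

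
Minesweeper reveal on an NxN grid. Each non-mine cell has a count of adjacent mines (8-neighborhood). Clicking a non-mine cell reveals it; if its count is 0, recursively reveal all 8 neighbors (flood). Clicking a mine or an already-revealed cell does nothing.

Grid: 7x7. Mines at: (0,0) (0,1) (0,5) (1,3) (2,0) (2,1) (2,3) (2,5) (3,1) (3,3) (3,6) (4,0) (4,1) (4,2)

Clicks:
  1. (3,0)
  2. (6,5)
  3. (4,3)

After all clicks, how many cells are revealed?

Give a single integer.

Click 1 (3,0) count=5: revealed 1 new [(3,0)] -> total=1
Click 2 (6,5) count=0: revealed 18 new [(4,3) (4,4) (4,5) (4,6) (5,0) (5,1) (5,2) (5,3) (5,4) (5,5) (5,6) (6,0) (6,1) (6,2) (6,3) (6,4) (6,5) (6,6)] -> total=19
Click 3 (4,3) count=2: revealed 0 new [(none)] -> total=19

Answer: 19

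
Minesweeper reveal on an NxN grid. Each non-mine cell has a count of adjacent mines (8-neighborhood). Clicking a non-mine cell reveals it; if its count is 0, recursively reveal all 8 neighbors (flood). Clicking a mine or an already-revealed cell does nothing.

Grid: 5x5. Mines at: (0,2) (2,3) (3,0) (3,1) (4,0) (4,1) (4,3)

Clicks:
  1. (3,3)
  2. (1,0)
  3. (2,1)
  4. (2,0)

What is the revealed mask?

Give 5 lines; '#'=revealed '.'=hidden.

Answer: ##...
##...
##...
...#.
.....

Derivation:
Click 1 (3,3) count=2: revealed 1 new [(3,3)] -> total=1
Click 2 (1,0) count=0: revealed 6 new [(0,0) (0,1) (1,0) (1,1) (2,0) (2,1)] -> total=7
Click 3 (2,1) count=2: revealed 0 new [(none)] -> total=7
Click 4 (2,0) count=2: revealed 0 new [(none)] -> total=7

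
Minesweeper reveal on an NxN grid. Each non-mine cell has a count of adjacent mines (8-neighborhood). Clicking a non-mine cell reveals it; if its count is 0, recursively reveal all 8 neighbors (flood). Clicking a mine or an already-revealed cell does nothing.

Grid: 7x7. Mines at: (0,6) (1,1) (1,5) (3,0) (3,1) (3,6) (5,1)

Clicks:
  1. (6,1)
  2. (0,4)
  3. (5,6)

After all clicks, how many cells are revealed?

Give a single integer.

Click 1 (6,1) count=1: revealed 1 new [(6,1)] -> total=1
Click 2 (0,4) count=1: revealed 1 new [(0,4)] -> total=2
Click 3 (5,6) count=0: revealed 28 new [(0,2) (0,3) (1,2) (1,3) (1,4) (2,2) (2,3) (2,4) (2,5) (3,2) (3,3) (3,4) (3,5) (4,2) (4,3) (4,4) (4,5) (4,6) (5,2) (5,3) (5,4) (5,5) (5,6) (6,2) (6,3) (6,4) (6,5) (6,6)] -> total=30

Answer: 30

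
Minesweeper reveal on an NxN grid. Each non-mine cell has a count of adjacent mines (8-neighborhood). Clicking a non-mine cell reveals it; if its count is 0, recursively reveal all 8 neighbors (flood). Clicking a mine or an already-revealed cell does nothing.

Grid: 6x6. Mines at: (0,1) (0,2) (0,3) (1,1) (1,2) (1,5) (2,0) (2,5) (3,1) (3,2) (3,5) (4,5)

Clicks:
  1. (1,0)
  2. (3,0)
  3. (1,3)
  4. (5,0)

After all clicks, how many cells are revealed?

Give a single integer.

Answer: 13

Derivation:
Click 1 (1,0) count=3: revealed 1 new [(1,0)] -> total=1
Click 2 (3,0) count=2: revealed 1 new [(3,0)] -> total=2
Click 3 (1,3) count=3: revealed 1 new [(1,3)] -> total=3
Click 4 (5,0) count=0: revealed 10 new [(4,0) (4,1) (4,2) (4,3) (4,4) (5,0) (5,1) (5,2) (5,3) (5,4)] -> total=13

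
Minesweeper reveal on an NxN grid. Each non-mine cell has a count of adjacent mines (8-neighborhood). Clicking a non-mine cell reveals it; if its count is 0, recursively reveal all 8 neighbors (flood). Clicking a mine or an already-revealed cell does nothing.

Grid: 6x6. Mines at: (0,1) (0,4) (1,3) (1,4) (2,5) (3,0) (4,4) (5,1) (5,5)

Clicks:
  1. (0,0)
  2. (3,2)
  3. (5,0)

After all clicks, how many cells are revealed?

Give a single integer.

Answer: 11

Derivation:
Click 1 (0,0) count=1: revealed 1 new [(0,0)] -> total=1
Click 2 (3,2) count=0: revealed 9 new [(2,1) (2,2) (2,3) (3,1) (3,2) (3,3) (4,1) (4,2) (4,3)] -> total=10
Click 3 (5,0) count=1: revealed 1 new [(5,0)] -> total=11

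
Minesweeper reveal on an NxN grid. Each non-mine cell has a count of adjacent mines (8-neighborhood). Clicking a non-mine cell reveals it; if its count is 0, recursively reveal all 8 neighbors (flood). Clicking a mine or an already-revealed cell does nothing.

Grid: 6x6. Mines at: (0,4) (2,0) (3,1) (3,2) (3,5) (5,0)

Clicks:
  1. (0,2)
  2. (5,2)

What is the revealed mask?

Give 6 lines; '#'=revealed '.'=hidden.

Click 1 (0,2) count=0: revealed 11 new [(0,0) (0,1) (0,2) (0,3) (1,0) (1,1) (1,2) (1,3) (2,1) (2,2) (2,3)] -> total=11
Click 2 (5,2) count=0: revealed 10 new [(4,1) (4,2) (4,3) (4,4) (4,5) (5,1) (5,2) (5,3) (5,4) (5,5)] -> total=21

Answer: ####..
####..
.###..
......
.#####
.#####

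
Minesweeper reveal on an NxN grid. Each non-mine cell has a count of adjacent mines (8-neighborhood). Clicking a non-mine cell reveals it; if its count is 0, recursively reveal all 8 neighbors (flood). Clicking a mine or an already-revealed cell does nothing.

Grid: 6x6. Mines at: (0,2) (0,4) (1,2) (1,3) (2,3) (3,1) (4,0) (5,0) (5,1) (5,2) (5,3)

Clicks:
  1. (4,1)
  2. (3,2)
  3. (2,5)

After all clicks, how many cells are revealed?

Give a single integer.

Answer: 12

Derivation:
Click 1 (4,1) count=5: revealed 1 new [(4,1)] -> total=1
Click 2 (3,2) count=2: revealed 1 new [(3,2)] -> total=2
Click 3 (2,5) count=0: revealed 10 new [(1,4) (1,5) (2,4) (2,5) (3,4) (3,5) (4,4) (4,5) (5,4) (5,5)] -> total=12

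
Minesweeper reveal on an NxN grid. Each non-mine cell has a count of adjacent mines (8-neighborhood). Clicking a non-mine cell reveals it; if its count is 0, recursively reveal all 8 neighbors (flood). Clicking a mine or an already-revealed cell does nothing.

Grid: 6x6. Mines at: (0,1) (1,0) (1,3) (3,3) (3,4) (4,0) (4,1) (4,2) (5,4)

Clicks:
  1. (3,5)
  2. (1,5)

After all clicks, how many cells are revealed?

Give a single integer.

Click 1 (3,5) count=1: revealed 1 new [(3,5)] -> total=1
Click 2 (1,5) count=0: revealed 6 new [(0,4) (0,5) (1,4) (1,5) (2,4) (2,5)] -> total=7

Answer: 7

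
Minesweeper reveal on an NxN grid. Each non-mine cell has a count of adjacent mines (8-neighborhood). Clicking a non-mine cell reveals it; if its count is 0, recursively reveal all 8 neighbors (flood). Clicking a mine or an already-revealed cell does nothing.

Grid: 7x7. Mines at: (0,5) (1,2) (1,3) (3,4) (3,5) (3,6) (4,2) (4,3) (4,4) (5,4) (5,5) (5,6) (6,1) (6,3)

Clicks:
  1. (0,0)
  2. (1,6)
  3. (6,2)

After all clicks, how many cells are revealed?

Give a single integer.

Click 1 (0,0) count=0: revealed 12 new [(0,0) (0,1) (1,0) (1,1) (2,0) (2,1) (3,0) (3,1) (4,0) (4,1) (5,0) (5,1)] -> total=12
Click 2 (1,6) count=1: revealed 1 new [(1,6)] -> total=13
Click 3 (6,2) count=2: revealed 1 new [(6,2)] -> total=14

Answer: 14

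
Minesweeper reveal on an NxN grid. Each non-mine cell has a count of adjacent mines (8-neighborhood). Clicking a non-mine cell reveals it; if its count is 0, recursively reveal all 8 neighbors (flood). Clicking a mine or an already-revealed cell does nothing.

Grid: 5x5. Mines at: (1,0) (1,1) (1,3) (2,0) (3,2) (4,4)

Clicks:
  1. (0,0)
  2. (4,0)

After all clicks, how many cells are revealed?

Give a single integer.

Click 1 (0,0) count=2: revealed 1 new [(0,0)] -> total=1
Click 2 (4,0) count=0: revealed 4 new [(3,0) (3,1) (4,0) (4,1)] -> total=5

Answer: 5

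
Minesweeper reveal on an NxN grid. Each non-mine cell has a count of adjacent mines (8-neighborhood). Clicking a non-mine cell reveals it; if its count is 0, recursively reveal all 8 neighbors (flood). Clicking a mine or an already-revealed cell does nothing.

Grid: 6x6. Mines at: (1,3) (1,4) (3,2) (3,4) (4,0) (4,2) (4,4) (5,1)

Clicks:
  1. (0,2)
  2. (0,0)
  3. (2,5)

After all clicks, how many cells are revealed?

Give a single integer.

Click 1 (0,2) count=1: revealed 1 new [(0,2)] -> total=1
Click 2 (0,0) count=0: revealed 10 new [(0,0) (0,1) (1,0) (1,1) (1,2) (2,0) (2,1) (2,2) (3,0) (3,1)] -> total=11
Click 3 (2,5) count=2: revealed 1 new [(2,5)] -> total=12

Answer: 12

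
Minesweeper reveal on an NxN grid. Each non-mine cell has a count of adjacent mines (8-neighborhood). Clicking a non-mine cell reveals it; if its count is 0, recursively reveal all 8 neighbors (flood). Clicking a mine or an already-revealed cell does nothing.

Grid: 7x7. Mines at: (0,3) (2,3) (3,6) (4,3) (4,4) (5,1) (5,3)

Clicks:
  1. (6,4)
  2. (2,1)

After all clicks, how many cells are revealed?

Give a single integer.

Answer: 16

Derivation:
Click 1 (6,4) count=1: revealed 1 new [(6,4)] -> total=1
Click 2 (2,1) count=0: revealed 15 new [(0,0) (0,1) (0,2) (1,0) (1,1) (1,2) (2,0) (2,1) (2,2) (3,0) (3,1) (3,2) (4,0) (4,1) (4,2)] -> total=16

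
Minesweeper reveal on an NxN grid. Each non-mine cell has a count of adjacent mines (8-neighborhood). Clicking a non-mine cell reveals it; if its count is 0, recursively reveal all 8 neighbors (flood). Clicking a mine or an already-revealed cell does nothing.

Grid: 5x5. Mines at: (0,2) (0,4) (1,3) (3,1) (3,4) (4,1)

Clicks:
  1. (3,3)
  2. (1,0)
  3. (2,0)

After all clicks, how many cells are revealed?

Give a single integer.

Click 1 (3,3) count=1: revealed 1 new [(3,3)] -> total=1
Click 2 (1,0) count=0: revealed 6 new [(0,0) (0,1) (1,0) (1,1) (2,0) (2,1)] -> total=7
Click 3 (2,0) count=1: revealed 0 new [(none)] -> total=7

Answer: 7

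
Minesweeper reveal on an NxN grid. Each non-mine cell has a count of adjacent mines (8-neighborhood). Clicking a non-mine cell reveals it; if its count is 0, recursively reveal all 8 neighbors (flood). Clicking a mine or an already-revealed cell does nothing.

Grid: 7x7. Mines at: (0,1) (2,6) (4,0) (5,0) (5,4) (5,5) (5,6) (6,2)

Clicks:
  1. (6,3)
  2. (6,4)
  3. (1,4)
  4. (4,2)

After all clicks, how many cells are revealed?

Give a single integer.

Answer: 34

Derivation:
Click 1 (6,3) count=2: revealed 1 new [(6,3)] -> total=1
Click 2 (6,4) count=2: revealed 1 new [(6,4)] -> total=2
Click 3 (1,4) count=0: revealed 32 new [(0,2) (0,3) (0,4) (0,5) (0,6) (1,0) (1,1) (1,2) (1,3) (1,4) (1,5) (1,6) (2,0) (2,1) (2,2) (2,3) (2,4) (2,5) (3,0) (3,1) (3,2) (3,3) (3,4) (3,5) (4,1) (4,2) (4,3) (4,4) (4,5) (5,1) (5,2) (5,3)] -> total=34
Click 4 (4,2) count=0: revealed 0 new [(none)] -> total=34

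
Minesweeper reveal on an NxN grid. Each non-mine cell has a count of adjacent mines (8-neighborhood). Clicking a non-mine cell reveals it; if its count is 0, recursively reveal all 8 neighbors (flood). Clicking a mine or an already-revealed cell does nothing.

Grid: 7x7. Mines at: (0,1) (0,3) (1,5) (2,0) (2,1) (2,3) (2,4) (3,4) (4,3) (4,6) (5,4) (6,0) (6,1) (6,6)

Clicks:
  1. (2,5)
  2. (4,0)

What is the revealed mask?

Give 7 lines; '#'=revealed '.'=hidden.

Click 1 (2,5) count=3: revealed 1 new [(2,5)] -> total=1
Click 2 (4,0) count=0: revealed 9 new [(3,0) (3,1) (3,2) (4,0) (4,1) (4,2) (5,0) (5,1) (5,2)] -> total=10

Answer: .......
.......
.....#.
###....
###....
###....
.......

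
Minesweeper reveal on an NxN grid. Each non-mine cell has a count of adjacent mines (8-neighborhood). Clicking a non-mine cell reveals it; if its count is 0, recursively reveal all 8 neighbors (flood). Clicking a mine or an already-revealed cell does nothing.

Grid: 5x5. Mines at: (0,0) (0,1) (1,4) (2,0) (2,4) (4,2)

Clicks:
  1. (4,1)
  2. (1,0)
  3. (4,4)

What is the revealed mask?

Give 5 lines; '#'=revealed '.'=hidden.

Answer: .....
#....
.....
...##
.#.##

Derivation:
Click 1 (4,1) count=1: revealed 1 new [(4,1)] -> total=1
Click 2 (1,0) count=3: revealed 1 new [(1,0)] -> total=2
Click 3 (4,4) count=0: revealed 4 new [(3,3) (3,4) (4,3) (4,4)] -> total=6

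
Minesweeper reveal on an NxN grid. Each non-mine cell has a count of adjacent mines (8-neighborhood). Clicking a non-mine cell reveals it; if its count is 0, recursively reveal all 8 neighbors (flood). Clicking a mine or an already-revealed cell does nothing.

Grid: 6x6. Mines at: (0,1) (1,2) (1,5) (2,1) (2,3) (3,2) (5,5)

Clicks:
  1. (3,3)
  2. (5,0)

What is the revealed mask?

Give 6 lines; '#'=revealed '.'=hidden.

Answer: ......
......
......
##.#..
#####.
#####.

Derivation:
Click 1 (3,3) count=2: revealed 1 new [(3,3)] -> total=1
Click 2 (5,0) count=0: revealed 12 new [(3,0) (3,1) (4,0) (4,1) (4,2) (4,3) (4,4) (5,0) (5,1) (5,2) (5,3) (5,4)] -> total=13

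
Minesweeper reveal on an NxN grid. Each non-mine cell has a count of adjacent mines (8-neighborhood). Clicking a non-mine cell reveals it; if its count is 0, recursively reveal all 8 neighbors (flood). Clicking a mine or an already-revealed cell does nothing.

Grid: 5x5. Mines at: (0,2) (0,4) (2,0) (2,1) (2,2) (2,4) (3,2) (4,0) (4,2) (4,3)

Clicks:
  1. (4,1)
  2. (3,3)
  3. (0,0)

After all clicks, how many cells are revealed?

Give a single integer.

Click 1 (4,1) count=3: revealed 1 new [(4,1)] -> total=1
Click 2 (3,3) count=5: revealed 1 new [(3,3)] -> total=2
Click 3 (0,0) count=0: revealed 4 new [(0,0) (0,1) (1,0) (1,1)] -> total=6

Answer: 6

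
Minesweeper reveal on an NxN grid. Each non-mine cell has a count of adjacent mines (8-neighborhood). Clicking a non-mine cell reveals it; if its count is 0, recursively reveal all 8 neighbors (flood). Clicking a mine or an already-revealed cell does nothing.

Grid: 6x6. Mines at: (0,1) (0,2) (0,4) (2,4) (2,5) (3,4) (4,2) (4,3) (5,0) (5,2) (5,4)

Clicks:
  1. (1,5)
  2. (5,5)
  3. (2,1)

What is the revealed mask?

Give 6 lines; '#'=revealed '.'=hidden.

Answer: ......
####.#
####..
####..
##....
.....#

Derivation:
Click 1 (1,5) count=3: revealed 1 new [(1,5)] -> total=1
Click 2 (5,5) count=1: revealed 1 new [(5,5)] -> total=2
Click 3 (2,1) count=0: revealed 14 new [(1,0) (1,1) (1,2) (1,3) (2,0) (2,1) (2,2) (2,3) (3,0) (3,1) (3,2) (3,3) (4,0) (4,1)] -> total=16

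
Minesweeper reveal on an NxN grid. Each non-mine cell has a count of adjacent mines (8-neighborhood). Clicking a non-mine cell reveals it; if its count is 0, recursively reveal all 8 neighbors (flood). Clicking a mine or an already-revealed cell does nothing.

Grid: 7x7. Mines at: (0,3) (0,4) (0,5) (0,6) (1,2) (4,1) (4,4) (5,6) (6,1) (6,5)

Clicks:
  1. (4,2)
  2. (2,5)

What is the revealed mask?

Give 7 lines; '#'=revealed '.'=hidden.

Click 1 (4,2) count=1: revealed 1 new [(4,2)] -> total=1
Click 2 (2,5) count=0: revealed 14 new [(1,3) (1,4) (1,5) (1,6) (2,3) (2,4) (2,5) (2,6) (3,3) (3,4) (3,5) (3,6) (4,5) (4,6)] -> total=15

Answer: .......
...####
...####
...####
..#..##
.......
.......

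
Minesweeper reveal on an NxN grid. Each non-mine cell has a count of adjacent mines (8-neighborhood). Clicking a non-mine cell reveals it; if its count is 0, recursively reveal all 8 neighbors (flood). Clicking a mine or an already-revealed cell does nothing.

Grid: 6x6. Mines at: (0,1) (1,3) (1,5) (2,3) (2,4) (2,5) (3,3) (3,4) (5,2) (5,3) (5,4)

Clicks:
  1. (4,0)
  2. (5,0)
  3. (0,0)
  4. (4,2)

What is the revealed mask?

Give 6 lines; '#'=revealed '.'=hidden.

Answer: #.....
###...
###...
###...
###...
##....

Derivation:
Click 1 (4,0) count=0: revealed 14 new [(1,0) (1,1) (1,2) (2,0) (2,1) (2,2) (3,0) (3,1) (3,2) (4,0) (4,1) (4,2) (5,0) (5,1)] -> total=14
Click 2 (5,0) count=0: revealed 0 new [(none)] -> total=14
Click 3 (0,0) count=1: revealed 1 new [(0,0)] -> total=15
Click 4 (4,2) count=3: revealed 0 new [(none)] -> total=15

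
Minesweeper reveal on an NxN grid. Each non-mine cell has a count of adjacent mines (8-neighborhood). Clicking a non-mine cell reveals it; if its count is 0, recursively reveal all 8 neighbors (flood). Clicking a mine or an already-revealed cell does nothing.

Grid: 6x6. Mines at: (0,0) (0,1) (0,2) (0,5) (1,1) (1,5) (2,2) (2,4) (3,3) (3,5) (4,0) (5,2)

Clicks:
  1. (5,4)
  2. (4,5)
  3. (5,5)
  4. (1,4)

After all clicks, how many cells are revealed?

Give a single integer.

Click 1 (5,4) count=0: revealed 6 new [(4,3) (4,4) (4,5) (5,3) (5,4) (5,5)] -> total=6
Click 2 (4,5) count=1: revealed 0 new [(none)] -> total=6
Click 3 (5,5) count=0: revealed 0 new [(none)] -> total=6
Click 4 (1,4) count=3: revealed 1 new [(1,4)] -> total=7

Answer: 7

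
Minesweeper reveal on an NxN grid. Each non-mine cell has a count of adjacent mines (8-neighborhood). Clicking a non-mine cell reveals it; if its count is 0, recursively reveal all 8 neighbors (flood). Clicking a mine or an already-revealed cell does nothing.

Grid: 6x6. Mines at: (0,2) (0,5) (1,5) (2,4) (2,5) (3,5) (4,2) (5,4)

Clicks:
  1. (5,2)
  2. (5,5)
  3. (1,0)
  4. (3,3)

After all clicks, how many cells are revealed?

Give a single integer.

Answer: 20

Derivation:
Click 1 (5,2) count=1: revealed 1 new [(5,2)] -> total=1
Click 2 (5,5) count=1: revealed 1 new [(5,5)] -> total=2
Click 3 (1,0) count=0: revealed 18 new [(0,0) (0,1) (1,0) (1,1) (1,2) (1,3) (2,0) (2,1) (2,2) (2,3) (3,0) (3,1) (3,2) (3,3) (4,0) (4,1) (5,0) (5,1)] -> total=20
Click 4 (3,3) count=2: revealed 0 new [(none)] -> total=20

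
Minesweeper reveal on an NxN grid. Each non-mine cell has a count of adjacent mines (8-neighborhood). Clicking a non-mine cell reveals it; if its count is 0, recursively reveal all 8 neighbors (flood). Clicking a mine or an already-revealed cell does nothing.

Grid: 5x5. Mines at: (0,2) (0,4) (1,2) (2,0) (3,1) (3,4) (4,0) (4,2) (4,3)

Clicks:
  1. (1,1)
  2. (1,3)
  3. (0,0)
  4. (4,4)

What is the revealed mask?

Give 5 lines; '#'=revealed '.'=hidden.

Answer: ##...
##.#.
.....
.....
....#

Derivation:
Click 1 (1,1) count=3: revealed 1 new [(1,1)] -> total=1
Click 2 (1,3) count=3: revealed 1 new [(1,3)] -> total=2
Click 3 (0,0) count=0: revealed 3 new [(0,0) (0,1) (1,0)] -> total=5
Click 4 (4,4) count=2: revealed 1 new [(4,4)] -> total=6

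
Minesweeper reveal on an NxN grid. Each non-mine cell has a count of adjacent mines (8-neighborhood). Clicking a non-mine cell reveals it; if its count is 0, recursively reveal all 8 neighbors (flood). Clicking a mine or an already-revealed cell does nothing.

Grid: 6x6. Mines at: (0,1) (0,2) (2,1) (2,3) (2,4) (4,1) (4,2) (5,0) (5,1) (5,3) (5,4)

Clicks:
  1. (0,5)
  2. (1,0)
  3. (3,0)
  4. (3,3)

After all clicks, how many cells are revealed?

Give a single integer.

Click 1 (0,5) count=0: revealed 6 new [(0,3) (0,4) (0,5) (1,3) (1,4) (1,5)] -> total=6
Click 2 (1,0) count=2: revealed 1 new [(1,0)] -> total=7
Click 3 (3,0) count=2: revealed 1 new [(3,0)] -> total=8
Click 4 (3,3) count=3: revealed 1 new [(3,3)] -> total=9

Answer: 9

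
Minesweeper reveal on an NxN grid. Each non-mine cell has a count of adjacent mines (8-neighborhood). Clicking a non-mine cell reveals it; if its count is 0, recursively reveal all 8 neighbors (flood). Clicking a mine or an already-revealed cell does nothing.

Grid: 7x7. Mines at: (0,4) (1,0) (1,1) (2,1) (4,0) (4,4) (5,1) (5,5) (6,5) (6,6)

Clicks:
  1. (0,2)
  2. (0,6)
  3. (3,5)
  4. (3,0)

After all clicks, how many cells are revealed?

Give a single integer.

Click 1 (0,2) count=1: revealed 1 new [(0,2)] -> total=1
Click 2 (0,6) count=0: revealed 19 new [(0,5) (0,6) (1,2) (1,3) (1,4) (1,5) (1,6) (2,2) (2,3) (2,4) (2,5) (2,6) (3,2) (3,3) (3,4) (3,5) (3,6) (4,5) (4,6)] -> total=20
Click 3 (3,5) count=1: revealed 0 new [(none)] -> total=20
Click 4 (3,0) count=2: revealed 1 new [(3,0)] -> total=21

Answer: 21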